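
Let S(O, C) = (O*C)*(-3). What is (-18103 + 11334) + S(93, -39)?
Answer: 4112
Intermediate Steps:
S(O, C) = -3*C*O (S(O, C) = (C*O)*(-3) = -3*C*O)
(-18103 + 11334) + S(93, -39) = (-18103 + 11334) - 3*(-39)*93 = -6769 + 10881 = 4112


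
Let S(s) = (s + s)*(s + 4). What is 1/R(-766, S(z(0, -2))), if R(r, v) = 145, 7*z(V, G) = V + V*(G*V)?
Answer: 1/145 ≈ 0.0068966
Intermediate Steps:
z(V, G) = V/7 + G*V**2/7 (z(V, G) = (V + V*(G*V))/7 = (V + G*V**2)/7 = V/7 + G*V**2/7)
S(s) = 2*s*(4 + s) (S(s) = (2*s)*(4 + s) = 2*s*(4 + s))
1/R(-766, S(z(0, -2))) = 1/145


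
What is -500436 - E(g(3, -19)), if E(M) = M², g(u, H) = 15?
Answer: -500661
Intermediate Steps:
-500436 - E(g(3, -19)) = -500436 - 1*15² = -500436 - 1*225 = -500436 - 225 = -500661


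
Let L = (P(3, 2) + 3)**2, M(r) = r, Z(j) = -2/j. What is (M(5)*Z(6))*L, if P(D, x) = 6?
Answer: -135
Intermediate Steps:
L = 81 (L = (6 + 3)**2 = 9**2 = 81)
(M(5)*Z(6))*L = (5*(-2/6))*81 = (5*(-2*1/6))*81 = (5*(-1/3))*81 = -5/3*81 = -135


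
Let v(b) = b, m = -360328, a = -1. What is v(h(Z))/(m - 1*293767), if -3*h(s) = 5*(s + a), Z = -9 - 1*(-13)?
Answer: 1/130819 ≈ 7.6442e-6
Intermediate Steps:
Z = 4 (Z = -9 + 13 = 4)
h(s) = 5/3 - 5*s/3 (h(s) = -5*(s - 1)/3 = -5*(-1 + s)/3 = -(-5 + 5*s)/3 = 5/3 - 5*s/3)
v(h(Z))/(m - 1*293767) = (5/3 - 5/3*4)/(-360328 - 1*293767) = (5/3 - 20/3)/(-360328 - 293767) = -5/(-654095) = -5*(-1/654095) = 1/130819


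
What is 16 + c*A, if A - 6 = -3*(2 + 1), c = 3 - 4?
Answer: 19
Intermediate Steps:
c = -1
A = -3 (A = 6 - 3*(2 + 1) = 6 - 3*3 = 6 - 9 = -3)
16 + c*A = 16 - 1*(-3) = 16 + 3 = 19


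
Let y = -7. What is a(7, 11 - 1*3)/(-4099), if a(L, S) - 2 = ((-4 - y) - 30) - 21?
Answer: 46/4099 ≈ 0.011222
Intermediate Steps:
a(L, S) = -46 (a(L, S) = 2 + (((-4 - 1*(-7)) - 30) - 21) = 2 + (((-4 + 7) - 30) - 21) = 2 + ((3 - 30) - 21) = 2 + (-27 - 21) = 2 - 48 = -46)
a(7, 11 - 1*3)/(-4099) = -46/(-4099) = -46*(-1/4099) = 46/4099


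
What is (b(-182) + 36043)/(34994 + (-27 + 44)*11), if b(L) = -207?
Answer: 35836/35181 ≈ 1.0186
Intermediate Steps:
(b(-182) + 36043)/(34994 + (-27 + 44)*11) = (-207 + 36043)/(34994 + (-27 + 44)*11) = 35836/(34994 + 17*11) = 35836/(34994 + 187) = 35836/35181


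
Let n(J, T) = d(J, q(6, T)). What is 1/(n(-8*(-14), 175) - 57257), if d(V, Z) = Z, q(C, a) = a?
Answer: -1/57082 ≈ -1.7519e-5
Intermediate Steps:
n(J, T) = T
1/(n(-8*(-14), 175) - 57257) = 1/(175 - 57257) = 1/(-57082) = -1/57082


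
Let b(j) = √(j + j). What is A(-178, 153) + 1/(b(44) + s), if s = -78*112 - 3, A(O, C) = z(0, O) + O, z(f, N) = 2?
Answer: -13441134547/76370033 - 2*√22/76370033 ≈ -176.00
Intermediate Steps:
b(j) = √2*√j (b(j) = √(2*j) = √2*√j)
A(O, C) = 2 + O
s = -8739 (s = -8736 - 3 = -8739)
A(-178, 153) + 1/(b(44) + s) = (2 - 178) + 1/(√2*√44 - 8739) = -176 + 1/(√2*(2*√11) - 8739) = -176 + 1/(2*√22 - 8739) = -176 + 1/(-8739 + 2*√22)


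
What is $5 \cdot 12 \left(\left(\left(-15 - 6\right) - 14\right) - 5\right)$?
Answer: $-2400$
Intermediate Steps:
$5 \cdot 12 \left(\left(\left(-15 - 6\right) - 14\right) - 5\right) = 60 \left(\left(-21 - 14\right) - 5\right) = 60 \left(-35 - 5\right) = 60 \left(-40\right) = -2400$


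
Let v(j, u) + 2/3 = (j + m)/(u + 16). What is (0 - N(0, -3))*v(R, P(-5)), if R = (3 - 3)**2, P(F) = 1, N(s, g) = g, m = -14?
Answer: -76/17 ≈ -4.4706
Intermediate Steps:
R = 0 (R = 0**2 = 0)
v(j, u) = -2/3 + (-14 + j)/(16 + u) (v(j, u) = -2/3 + (j - 14)/(u + 16) = -2/3 + (-14 + j)/(16 + u))
(0 - N(0, -3))*v(R, P(-5)) = (0 - 1*(-3))*((-74 - 2*1 + 3*0)/(3*(16 + 1))) = (0 + 3)*((1/3)*(-74 - 2 + 0)/17) = 3*((1/3)*(1/17)*(-76)) = 3*(-76/51) = -76/17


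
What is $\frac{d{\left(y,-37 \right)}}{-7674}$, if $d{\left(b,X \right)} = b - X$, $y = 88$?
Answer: $- \frac{125}{7674} \approx -0.016289$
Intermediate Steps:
$\frac{d{\left(y,-37 \right)}}{-7674} = \frac{88 - -37}{-7674} = \left(88 + 37\right) \left(- \frac{1}{7674}\right) = 125 \left(- \frac{1}{7674}\right) = - \frac{125}{7674}$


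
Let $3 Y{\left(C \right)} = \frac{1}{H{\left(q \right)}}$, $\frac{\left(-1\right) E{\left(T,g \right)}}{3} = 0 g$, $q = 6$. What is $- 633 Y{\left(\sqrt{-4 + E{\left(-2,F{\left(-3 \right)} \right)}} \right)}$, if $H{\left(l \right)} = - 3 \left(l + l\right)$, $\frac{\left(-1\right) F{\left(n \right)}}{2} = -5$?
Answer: $\frac{211}{36} \approx 5.8611$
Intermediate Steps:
$F{\left(n \right)} = 10$ ($F{\left(n \right)} = \left(-2\right) \left(-5\right) = 10$)
$E{\left(T,g \right)} = 0$ ($E{\left(T,g \right)} = - 3 \cdot 0 g = \left(-3\right) 0 = 0$)
$H{\left(l \right)} = - 6 l$ ($H{\left(l \right)} = - 3 \cdot 2 l = - 6 l$)
$Y{\left(C \right)} = - \frac{1}{108}$ ($Y{\left(C \right)} = \frac{1}{3 \left(\left(-6\right) 6\right)} = \frac{1}{3 \left(-36\right)} = \frac{1}{3} \left(- \frac{1}{36}\right) = - \frac{1}{108}$)
$- 633 Y{\left(\sqrt{-4 + E{\left(-2,F{\left(-3 \right)} \right)}} \right)} = \left(-633\right) \left(- \frac{1}{108}\right) = \frac{211}{36}$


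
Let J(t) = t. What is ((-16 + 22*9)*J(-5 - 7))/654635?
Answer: -2184/654635 ≈ -0.0033362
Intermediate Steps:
((-16 + 22*9)*J(-5 - 7))/654635 = ((-16 + 22*9)*(-5 - 7))/654635 = ((-16 + 198)*(-12))*(1/654635) = (182*(-12))*(1/654635) = -2184*1/654635 = -2184/654635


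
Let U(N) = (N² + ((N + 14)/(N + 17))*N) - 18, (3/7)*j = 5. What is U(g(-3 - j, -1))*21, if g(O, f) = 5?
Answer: 5229/22 ≈ 237.68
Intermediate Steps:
j = 35/3 (j = (7/3)*5 = 35/3 ≈ 11.667)
U(N) = -18 + N² + N*(14 + N)/(17 + N) (U(N) = (N² + ((14 + N)/(17 + N))*N) - 18 = (N² + N*(14 + N)/(17 + N)) - 18 = -18 + N² + N*(14 + N)/(17 + N))
U(g(-3 - j, -1))*21 = ((-306 + 5³ - 4*5 + 18*5²)/(17 + 5))*21 = ((-306 + 125 - 20 + 18*25)/22)*21 = ((-306 + 125 - 20 + 450)/22)*21 = ((1/22)*249)*21 = (249/22)*21 = 5229/22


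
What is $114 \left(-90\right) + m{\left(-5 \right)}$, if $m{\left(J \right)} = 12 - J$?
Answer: $-10243$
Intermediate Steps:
$114 \left(-90\right) + m{\left(-5 \right)} = 114 \left(-90\right) + \left(12 - -5\right) = -10260 + \left(12 + 5\right) = -10260 + 17 = -10243$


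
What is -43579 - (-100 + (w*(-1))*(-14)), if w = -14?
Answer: -43283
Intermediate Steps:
-43579 - (-100 + (w*(-1))*(-14)) = -43579 - (-100 - 14*(-1)*(-14)) = -43579 - (-100 + 14*(-14)) = -43579 - (-100 - 196) = -43579 - 1*(-296) = -43579 + 296 = -43283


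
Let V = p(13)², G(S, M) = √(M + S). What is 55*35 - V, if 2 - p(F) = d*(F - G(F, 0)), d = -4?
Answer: -1199 + 432*√13 ≈ 358.60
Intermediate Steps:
p(F) = 2 - 4*√F + 4*F (p(F) = 2 - (-4)*(F - √(0 + F)) = 2 - (-4)*(F - √F) = 2 - (-4*F + 4*√F) = 2 + (-4*√F + 4*F) = 2 - 4*√F + 4*F)
V = (54 - 4*√13)² (V = (2 - 4*√13 + 4*13)² = (2 - 4*√13 + 52)² = (54 - 4*√13)² ≈ 1566.4)
55*35 - V = 55*35 - (3124 - 432*√13) = 1925 + (-3124 + 432*√13) = -1199 + 432*√13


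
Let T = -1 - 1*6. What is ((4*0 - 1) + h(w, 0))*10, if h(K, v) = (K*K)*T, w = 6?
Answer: -2530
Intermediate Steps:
T = -7 (T = -1 - 6 = -7)
h(K, v) = -7*K**2 (h(K, v) = (K*K)*(-7) = K**2*(-7) = -7*K**2)
((4*0 - 1) + h(w, 0))*10 = ((4*0 - 1) - 7*6**2)*10 = ((0 - 1) - 7*36)*10 = (-1 - 252)*10 = -253*10 = -2530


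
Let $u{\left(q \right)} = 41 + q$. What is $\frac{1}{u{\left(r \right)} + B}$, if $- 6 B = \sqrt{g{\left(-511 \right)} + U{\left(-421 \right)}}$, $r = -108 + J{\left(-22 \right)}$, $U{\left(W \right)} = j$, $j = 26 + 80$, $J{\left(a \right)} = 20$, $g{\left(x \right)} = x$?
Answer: $- \frac{188}{8881} + \frac{6 i \sqrt{5}}{8881} \approx -0.021169 + 0.0015107 i$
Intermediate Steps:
$j = 106$
$U{\left(W \right)} = 106$
$r = -88$ ($r = -108 + 20 = -88$)
$B = - \frac{3 i \sqrt{5}}{2}$ ($B = - \frac{\sqrt{-511 + 106}}{6} = - \frac{\sqrt{-405}}{6} = - \frac{9 i \sqrt{5}}{6} = - \frac{3 i \sqrt{5}}{2} \approx - 3.3541 i$)
$\frac{1}{u{\left(r \right)} + B} = \frac{1}{\left(41 - 88\right) - \frac{3 i \sqrt{5}}{2}} = \frac{1}{-47 - \frac{3 i \sqrt{5}}{2}}$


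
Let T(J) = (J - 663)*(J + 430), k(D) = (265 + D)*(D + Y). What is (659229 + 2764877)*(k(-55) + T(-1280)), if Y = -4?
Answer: 5612657590960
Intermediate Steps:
k(D) = (-4 + D)*(265 + D) (k(D) = (265 + D)*(D - 4) = (265 + D)*(-4 + D) = (-4 + D)*(265 + D))
T(J) = (-663 + J)*(430 + J)
(659229 + 2764877)*(k(-55) + T(-1280)) = (659229 + 2764877)*((-1060 + (-55)**2 + 261*(-55)) + (-285090 + (-1280)**2 - 233*(-1280))) = 3424106*((-1060 + 3025 - 14355) + (-285090 + 1638400 + 298240)) = 3424106*(-12390 + 1651550) = 3424106*1639160 = 5612657590960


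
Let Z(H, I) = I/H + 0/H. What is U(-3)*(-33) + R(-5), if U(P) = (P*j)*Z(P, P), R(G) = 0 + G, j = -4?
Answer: -401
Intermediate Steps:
R(G) = G
Z(H, I) = I/H (Z(H, I) = I/H + 0 = I/H)
U(P) = -4*P (U(P) = (P*(-4))*(P/P) = -4*P*1 = -4*P)
U(-3)*(-33) + R(-5) = -4*(-3)*(-33) - 5 = 12*(-33) - 5 = -396 - 5 = -401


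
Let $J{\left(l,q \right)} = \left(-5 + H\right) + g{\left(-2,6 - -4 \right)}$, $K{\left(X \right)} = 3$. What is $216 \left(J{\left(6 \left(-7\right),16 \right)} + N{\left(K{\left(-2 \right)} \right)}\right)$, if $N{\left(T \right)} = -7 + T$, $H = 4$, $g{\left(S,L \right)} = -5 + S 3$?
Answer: $-3456$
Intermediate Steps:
$g{\left(S,L \right)} = -5 + 3 S$
$J{\left(l,q \right)} = -12$ ($J{\left(l,q \right)} = \left(-5 + 4\right) + \left(-5 + 3 \left(-2\right)\right) = -1 - 11 = -12$)
$216 \left(J{\left(6 \left(-7\right),16 \right)} + N{\left(K{\left(-2 \right)} \right)}\right) = 216 \left(-12 + \left(-7 + 3\right)\right) = 216 \left(-12 - 4\right) = 216 \left(-16\right) = -3456$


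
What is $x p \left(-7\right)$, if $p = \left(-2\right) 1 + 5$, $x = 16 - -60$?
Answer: $-1596$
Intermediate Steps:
$x = 76$ ($x = 16 + 60 = 76$)
$p = 3$ ($p = -2 + 5 = 3$)
$x p \left(-7\right) = 76 \cdot 3 \left(-7\right) = 76 \left(-21\right) = -1596$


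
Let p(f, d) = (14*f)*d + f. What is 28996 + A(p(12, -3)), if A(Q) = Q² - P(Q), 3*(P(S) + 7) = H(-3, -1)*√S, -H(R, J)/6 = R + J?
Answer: 271067 - 16*I*√123 ≈ 2.7107e+5 - 177.45*I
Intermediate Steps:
p(f, d) = f + 14*d*f (p(f, d) = 14*d*f + f = f + 14*d*f)
H(R, J) = -6*J - 6*R (H(R, J) = -6*(R + J) = -6*(J + R) = -6*J - 6*R)
P(S) = -7 + 8*√S (P(S) = -7 + ((-6*(-1) - 6*(-3))*√S)/3 = -7 + ((6 + 18)*√S)/3 = -7 + (24*√S)/3 = -7 + 8*√S)
A(Q) = 7 + Q² - 8*√Q (A(Q) = Q² - (-7 + 8*√Q) = Q² + (7 - 8*√Q) = 7 + Q² - 8*√Q)
28996 + A(p(12, -3)) = 28996 + (7 + (12*(1 + 14*(-3)))² - 8*2*√3*√(1 + 14*(-3))) = 28996 + (7 + (12*(1 - 42))² - 8*2*√3*√(1 - 42)) = 28996 + (7 + (12*(-41))² - 8*2*I*√123) = 28996 + (7 + (-492)² - 16*I*√123) = 28996 + (7 + 242064 - 16*I*√123) = 28996 + (242071 - 16*I*√123) = 271067 - 16*I*√123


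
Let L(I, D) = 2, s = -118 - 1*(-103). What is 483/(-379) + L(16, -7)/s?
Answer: -8003/5685 ≈ -1.4077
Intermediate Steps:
s = -15 (s = -118 + 103 = -15)
483/(-379) + L(16, -7)/s = 483/(-379) + 2/(-15) = 483*(-1/379) + 2*(-1/15) = -483/379 - 2/15 = -8003/5685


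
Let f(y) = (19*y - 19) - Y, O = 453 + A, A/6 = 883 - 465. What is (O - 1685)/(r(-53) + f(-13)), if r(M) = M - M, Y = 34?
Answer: -319/75 ≈ -4.2533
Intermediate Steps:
A = 2508 (A = 6*(883 - 465) = 6*418 = 2508)
O = 2961 (O = 453 + 2508 = 2961)
f(y) = -53 + 19*y (f(y) = (19*y - 19) - 1*34 = (-19 + 19*y) - 34 = -53 + 19*y)
r(M) = 0
(O - 1685)/(r(-53) + f(-13)) = (2961 - 1685)/(0 + (-53 + 19*(-13))) = 1276/(0 + (-53 - 247)) = 1276/(0 - 300) = 1276/(-300) = 1276*(-1/300) = -319/75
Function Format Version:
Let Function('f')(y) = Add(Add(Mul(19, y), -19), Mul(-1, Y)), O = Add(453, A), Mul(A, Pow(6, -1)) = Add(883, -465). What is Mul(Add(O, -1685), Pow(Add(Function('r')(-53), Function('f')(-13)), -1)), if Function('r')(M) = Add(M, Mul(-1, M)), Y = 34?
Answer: Rational(-319, 75) ≈ -4.2533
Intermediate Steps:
A = 2508 (A = Mul(6, Add(883, -465)) = Mul(6, 418) = 2508)
O = 2961 (O = Add(453, 2508) = 2961)
Function('f')(y) = Add(-53, Mul(19, y)) (Function('f')(y) = Add(Add(Mul(19, y), -19), Mul(-1, 34)) = Add(Add(-19, Mul(19, y)), -34) = Add(-53, Mul(19, y)))
Function('r')(M) = 0
Mul(Add(O, -1685), Pow(Add(Function('r')(-53), Function('f')(-13)), -1)) = Mul(Add(2961, -1685), Pow(Add(0, Add(-53, Mul(19, -13))), -1)) = Mul(1276, Pow(Add(0, Add(-53, -247)), -1)) = Mul(1276, Pow(Add(0, -300), -1)) = Mul(1276, Pow(-300, -1)) = Mul(1276, Rational(-1, 300)) = Rational(-319, 75)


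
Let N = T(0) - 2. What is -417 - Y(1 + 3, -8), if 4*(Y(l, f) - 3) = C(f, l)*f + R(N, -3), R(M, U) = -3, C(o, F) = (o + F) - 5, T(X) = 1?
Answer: -1749/4 ≈ -437.25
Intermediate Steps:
N = -1 (N = 1 - 2 = -1)
C(o, F) = -5 + F + o (C(o, F) = (F + o) - 5 = -5 + F + o)
Y(l, f) = 9/4 + f*(-5 + f + l)/4 (Y(l, f) = 3 + ((-5 + l + f)*f - 3)/4 = 3 + ((-5 + f + l)*f - 3)/4 = 3 + (f*(-5 + f + l) - 3)/4 = 3 + (-3 + f*(-5 + f + l))/4 = 3 + (-¾ + f*(-5 + f + l)/4) = 9/4 + f*(-5 + f + l)/4)
-417 - Y(1 + 3, -8) = -417 - (9/4 + (¼)*(-8)*(-5 - 8 + (1 + 3))) = -417 - (9/4 + (¼)*(-8)*(-5 - 8 + 4)) = -417 - (9/4 + (¼)*(-8)*(-9)) = -417 - (9/4 + 18) = -417 - 1*81/4 = -417 - 81/4 = -1749/4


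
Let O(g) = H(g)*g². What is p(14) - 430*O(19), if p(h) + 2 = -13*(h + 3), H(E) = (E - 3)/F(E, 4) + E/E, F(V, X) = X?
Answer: -776373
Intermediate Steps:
H(E) = ¼ + E/4 (H(E) = (E - 3)/4 + E/E = (-3 + E)*(¼) + 1 = (-¾ + E/4) + 1 = ¼ + E/4)
p(h) = -41 - 13*h (p(h) = -2 - 13*(h + 3) = -2 - 13*(3 + h) = -2 + (-39 - 13*h) = -41 - 13*h)
O(g) = g²*(¼ + g/4) (O(g) = (¼ + g/4)*g² = g²*(¼ + g/4))
p(14) - 430*O(19) = (-41 - 13*14) - 215*19²*(1 + 19)/2 = (-41 - 182) - 215*361*20/2 = -223 - 430*1805 = -223 - 776150 = -776373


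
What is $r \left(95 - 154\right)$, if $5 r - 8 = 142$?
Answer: $-1770$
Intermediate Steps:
$r = 30$ ($r = \frac{8}{5} + \frac{1}{5} \cdot 142 = \frac{8}{5} + \frac{142}{5} = 30$)
$r \left(95 - 154\right) = 30 \left(95 - 154\right) = 30 \left(-59\right) = -1770$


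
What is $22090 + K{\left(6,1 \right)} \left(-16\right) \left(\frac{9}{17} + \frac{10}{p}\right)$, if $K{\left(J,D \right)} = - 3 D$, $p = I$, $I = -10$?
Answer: $\frac{375146}{17} \approx 22067.0$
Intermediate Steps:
$p = -10$
$22090 + K{\left(6,1 \right)} \left(-16\right) \left(\frac{9}{17} + \frac{10}{p}\right) = 22090 + \left(-3\right) 1 \left(-16\right) \left(\frac{9}{17} + \frac{10}{-10}\right) = 22090 + \left(-3\right) \left(-16\right) \left(9 \cdot \frac{1}{17} + 10 \left(- \frac{1}{10}\right)\right) = 22090 + 48 \left(\frac{9}{17} - 1\right) = 22090 + 48 \left(- \frac{8}{17}\right) = 22090 - \frac{384}{17} = \frac{375146}{17}$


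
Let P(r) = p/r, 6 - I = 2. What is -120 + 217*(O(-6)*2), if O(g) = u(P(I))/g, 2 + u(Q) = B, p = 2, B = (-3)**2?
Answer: -1879/3 ≈ -626.33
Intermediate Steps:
I = 4 (I = 6 - 1*2 = 6 - 2 = 4)
B = 9
P(r) = 2/r
u(Q) = 7 (u(Q) = -2 + 9 = 7)
O(g) = 7/g
-120 + 217*(O(-6)*2) = -120 + 217*((7/(-6))*2) = -120 + 217*((7*(-1/6))*2) = -120 + 217*(-7/6*2) = -120 + 217*(-7/3) = -120 - 1519/3 = -1879/3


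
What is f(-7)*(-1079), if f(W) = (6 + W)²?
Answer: -1079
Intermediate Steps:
f(-7)*(-1079) = (6 - 7)²*(-1079) = (-1)²*(-1079) = 1*(-1079) = -1079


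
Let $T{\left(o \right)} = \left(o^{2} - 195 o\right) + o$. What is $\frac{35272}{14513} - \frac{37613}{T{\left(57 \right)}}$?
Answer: $\frac{821316517}{113332017} \approx 7.247$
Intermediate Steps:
$T{\left(o \right)} = o^{2} - 194 o$
$\frac{35272}{14513} - \frac{37613}{T{\left(57 \right)}} = \frac{35272}{14513} - \frac{37613}{57 \left(-194 + 57\right)} = 35272 \cdot \frac{1}{14513} - \frac{37613}{57 \left(-137\right)} = \frac{35272}{14513} - \frac{37613}{-7809} = \frac{35272}{14513} - - \frac{37613}{7809} = \frac{35272}{14513} + \frac{37613}{7809} = \frac{821316517}{113332017}$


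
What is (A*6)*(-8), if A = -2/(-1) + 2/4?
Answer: -120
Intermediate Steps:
A = 5/2 (A = -2*(-1) + 2*(¼) = 2 + ½ = 5/2 ≈ 2.5000)
(A*6)*(-8) = ((5/2)*6)*(-8) = 15*(-8) = -120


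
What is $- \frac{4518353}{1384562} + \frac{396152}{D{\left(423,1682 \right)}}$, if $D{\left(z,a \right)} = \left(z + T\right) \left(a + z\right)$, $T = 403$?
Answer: $- \frac{3653849453133}{1203689743130} \approx -3.0355$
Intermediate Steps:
$D{\left(z,a \right)} = \left(403 + z\right) \left(a + z\right)$ ($D{\left(z,a \right)} = \left(z + 403\right) \left(a + z\right) = \left(403 + z\right) \left(a + z\right)$)
$- \frac{4518353}{1384562} + \frac{396152}{D{\left(423,1682 \right)}} = - \frac{4518353}{1384562} + \frac{396152}{423^{2} + 403 \cdot 1682 + 403 \cdot 423 + 1682 \cdot 423} = \left(-4518353\right) \frac{1}{1384562} + \frac{396152}{178929 + 677846 + 170469 + 711486} = - \frac{4518353}{1384562} + \frac{396152}{1738730} = - \frac{4518353}{1384562} + 396152 \cdot \frac{1}{1738730} = - \frac{4518353}{1384562} + \frac{198076}{869365} = - \frac{3653849453133}{1203689743130}$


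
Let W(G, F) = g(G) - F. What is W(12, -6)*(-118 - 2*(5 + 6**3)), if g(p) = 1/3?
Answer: -10640/3 ≈ -3546.7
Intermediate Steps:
g(p) = 1/3
W(G, F) = 1/3 - F
W(12, -6)*(-118 - 2*(5 + 6**3)) = (1/3 - 1*(-6))*(-118 - 2*(5 + 6**3)) = (1/3 + 6)*(-118 - 2*(5 + 216)) = 19*(-118 - 2*221)/3 = 19*(-118 - 442)/3 = (19/3)*(-560) = -10640/3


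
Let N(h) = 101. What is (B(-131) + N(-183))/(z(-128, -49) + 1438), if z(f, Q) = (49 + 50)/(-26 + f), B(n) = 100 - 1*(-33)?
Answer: 3276/20123 ≈ 0.16280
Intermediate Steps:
B(n) = 133 (B(n) = 100 + 33 = 133)
z(f, Q) = 99/(-26 + f)
(B(-131) + N(-183))/(z(-128, -49) + 1438) = (133 + 101)/(99/(-26 - 128) + 1438) = 234/(99/(-154) + 1438) = 234/(99*(-1/154) + 1438) = 234/(-9/14 + 1438) = 234/(20123/14) = 234*(14/20123) = 3276/20123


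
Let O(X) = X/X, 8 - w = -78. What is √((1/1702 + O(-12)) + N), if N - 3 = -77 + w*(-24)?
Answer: I*√6190468446/1702 ≈ 46.228*I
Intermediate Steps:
w = 86 (w = 8 - 1*(-78) = 8 + 78 = 86)
O(X) = 1
N = -2138 (N = 3 + (-77 + 86*(-24)) = 3 + (-77 - 2064) = 3 - 2141 = -2138)
√((1/1702 + O(-12)) + N) = √((1/1702 + 1) - 2138) = √(1703/1702 - 2138) = √(-3637173/1702) = I*√6190468446/1702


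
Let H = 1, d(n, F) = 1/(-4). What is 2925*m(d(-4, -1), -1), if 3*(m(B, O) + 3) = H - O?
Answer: -6825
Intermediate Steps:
d(n, F) = -¼ (d(n, F) = 1*(-¼) = -¼)
m(B, O) = -8/3 - O/3 (m(B, O) = -3 + (1 - O)/3 = -3 + (⅓ - O/3) = -8/3 - O/3)
2925*m(d(-4, -1), -1) = 2925*(-8/3 - ⅓*(-1)) = 2925*(-8/3 + ⅓) = 2925*(-7/3) = -6825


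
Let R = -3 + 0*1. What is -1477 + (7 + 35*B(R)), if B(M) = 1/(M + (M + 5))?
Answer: -1505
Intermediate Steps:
R = -3 (R = -3 + 0 = -3)
B(M) = 1/(5 + 2*M) (B(M) = 1/(M + (5 + M)) = 1/(5 + 2*M))
-1477 + (7 + 35*B(R)) = -1477 + (7 + 35/(5 + 2*(-3))) = -1477 + (7 + 35/(5 - 6)) = -1477 + (7 + 35/(-1)) = -1477 + (7 + 35*(-1)) = -1477 + (7 - 35) = -1477 - 28 = -1505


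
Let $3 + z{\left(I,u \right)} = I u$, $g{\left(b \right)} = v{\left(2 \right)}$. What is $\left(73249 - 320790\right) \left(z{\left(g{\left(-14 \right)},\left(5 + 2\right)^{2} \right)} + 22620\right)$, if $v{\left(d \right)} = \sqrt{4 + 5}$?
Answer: $-5635023324$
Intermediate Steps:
$v{\left(d \right)} = 3$ ($v{\left(d \right)} = \sqrt{9} = 3$)
$g{\left(b \right)} = 3$
$z{\left(I,u \right)} = -3 + I u$
$\left(73249 - 320790\right) \left(z{\left(g{\left(-14 \right)},\left(5 + 2\right)^{2} \right)} + 22620\right) = \left(73249 - 320790\right) \left(\left(-3 + 3 \left(5 + 2\right)^{2}\right) + 22620\right) = - 247541 \left(\left(-3 + 3 \cdot 7^{2}\right) + 22620\right) = - 247541 \left(\left(-3 + 3 \cdot 49\right) + 22620\right) = - 247541 \left(\left(-3 + 147\right) + 22620\right) = - 247541 \left(144 + 22620\right) = \left(-247541\right) 22764 = -5635023324$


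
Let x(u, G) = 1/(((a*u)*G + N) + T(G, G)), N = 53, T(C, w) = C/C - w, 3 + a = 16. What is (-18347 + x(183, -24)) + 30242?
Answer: 678229109/57018 ≈ 11895.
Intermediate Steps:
a = 13 (a = -3 + 16 = 13)
T(C, w) = 1 - w
x(u, G) = 1/(54 - G + 13*G*u) (x(u, G) = 1/(((13*u)*G + 53) + (1 - G)) = 1/((13*G*u + 53) + (1 - G)) = 1/((53 + 13*G*u) + (1 - G)) = 1/(54 - G + 13*G*u))
(-18347 + x(183, -24)) + 30242 = (-18347 + 1/(54 - 1*(-24) + 13*(-24)*183)) + 30242 = (-18347 + 1/(54 + 24 - 57096)) + 30242 = (-18347 + 1/(-57018)) + 30242 = (-18347 - 1/57018) + 30242 = -1046109247/57018 + 30242 = 678229109/57018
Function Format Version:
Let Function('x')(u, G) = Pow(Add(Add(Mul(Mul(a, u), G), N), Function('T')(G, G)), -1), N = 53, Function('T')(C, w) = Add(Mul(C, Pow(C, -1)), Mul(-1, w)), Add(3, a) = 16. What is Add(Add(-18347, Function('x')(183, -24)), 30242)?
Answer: Rational(678229109, 57018) ≈ 11895.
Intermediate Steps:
a = 13 (a = Add(-3, 16) = 13)
Function('T')(C, w) = Add(1, Mul(-1, w))
Function('x')(u, G) = Pow(Add(54, Mul(-1, G), Mul(13, G, u)), -1) (Function('x')(u, G) = Pow(Add(Add(Mul(Mul(13, u), G), 53), Add(1, Mul(-1, G))), -1) = Pow(Add(Add(Mul(13, G, u), 53), Add(1, Mul(-1, G))), -1) = Pow(Add(Add(53, Mul(13, G, u)), Add(1, Mul(-1, G))), -1) = Pow(Add(54, Mul(-1, G), Mul(13, G, u)), -1))
Add(Add(-18347, Function('x')(183, -24)), 30242) = Add(Add(-18347, Pow(Add(54, Mul(-1, -24), Mul(13, -24, 183)), -1)), 30242) = Add(Add(-18347, Pow(Add(54, 24, -57096), -1)), 30242) = Add(Add(-18347, Pow(-57018, -1)), 30242) = Add(Add(-18347, Rational(-1, 57018)), 30242) = Add(Rational(-1046109247, 57018), 30242) = Rational(678229109, 57018)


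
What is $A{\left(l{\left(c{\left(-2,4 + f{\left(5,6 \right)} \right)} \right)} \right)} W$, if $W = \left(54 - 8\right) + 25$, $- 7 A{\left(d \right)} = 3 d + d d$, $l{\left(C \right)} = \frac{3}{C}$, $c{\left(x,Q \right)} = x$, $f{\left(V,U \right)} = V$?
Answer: $\frac{639}{28} \approx 22.821$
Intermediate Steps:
$A{\left(d \right)} = - \frac{3 d}{7} - \frac{d^{2}}{7}$ ($A{\left(d \right)} = - \frac{3 d + d d}{7} = - \frac{3 d + d^{2}}{7} = - \frac{d^{2} + 3 d}{7} = - \frac{3 d}{7} - \frac{d^{2}}{7}$)
$W = 71$ ($W = 46 + 25 = 71$)
$A{\left(l{\left(c{\left(-2,4 + f{\left(5,6 \right)} \right)} \right)} \right)} W = - \frac{\frac{3}{-2} \left(3 + \frac{3}{-2}\right)}{7} \cdot 71 = - \frac{3 \left(- \frac{1}{2}\right) \left(3 + 3 \left(- \frac{1}{2}\right)\right)}{7} \cdot 71 = \left(- \frac{1}{7}\right) \left(- \frac{3}{2}\right) \left(3 - \frac{3}{2}\right) 71 = \left(- \frac{1}{7}\right) \left(- \frac{3}{2}\right) \frac{3}{2} \cdot 71 = \frac{9}{28} \cdot 71 = \frac{639}{28}$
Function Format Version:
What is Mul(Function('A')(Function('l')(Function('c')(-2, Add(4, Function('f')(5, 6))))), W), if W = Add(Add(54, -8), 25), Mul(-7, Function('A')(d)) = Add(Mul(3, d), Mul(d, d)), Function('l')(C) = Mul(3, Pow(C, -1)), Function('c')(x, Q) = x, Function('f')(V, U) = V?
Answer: Rational(639, 28) ≈ 22.821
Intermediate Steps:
Function('A')(d) = Add(Mul(Rational(-3, 7), d), Mul(Rational(-1, 7), Pow(d, 2))) (Function('A')(d) = Mul(Rational(-1, 7), Add(Mul(3, d), Mul(d, d))) = Mul(Rational(-1, 7), Add(Mul(3, d), Pow(d, 2))) = Mul(Rational(-1, 7), Add(Pow(d, 2), Mul(3, d))) = Add(Mul(Rational(-3, 7), d), Mul(Rational(-1, 7), Pow(d, 2))))
W = 71 (W = Add(46, 25) = 71)
Mul(Function('A')(Function('l')(Function('c')(-2, Add(4, Function('f')(5, 6))))), W) = Mul(Mul(Rational(-1, 7), Mul(3, Pow(-2, -1)), Add(3, Mul(3, Pow(-2, -1)))), 71) = Mul(Mul(Rational(-1, 7), Mul(3, Rational(-1, 2)), Add(3, Mul(3, Rational(-1, 2)))), 71) = Mul(Mul(Rational(-1, 7), Rational(-3, 2), Add(3, Rational(-3, 2))), 71) = Mul(Mul(Rational(-1, 7), Rational(-3, 2), Rational(3, 2)), 71) = Mul(Rational(9, 28), 71) = Rational(639, 28)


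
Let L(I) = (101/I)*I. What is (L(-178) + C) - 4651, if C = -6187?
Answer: -10737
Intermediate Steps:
L(I) = 101
(L(-178) + C) - 4651 = (101 - 6187) - 4651 = -6086 - 4651 = -10737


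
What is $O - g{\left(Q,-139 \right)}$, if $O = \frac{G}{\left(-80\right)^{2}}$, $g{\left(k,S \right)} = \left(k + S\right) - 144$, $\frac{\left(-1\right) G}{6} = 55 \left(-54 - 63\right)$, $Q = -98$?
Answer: $\frac{247701}{640} \approx 387.03$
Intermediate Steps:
$G = 38610$ ($G = - 6 \cdot 55 \left(-54 - 63\right) = - 6 \cdot 55 \left(-117\right) = \left(-6\right) \left(-6435\right) = 38610$)
$g{\left(k,S \right)} = -144 + S + k$ ($g{\left(k,S \right)} = \left(S + k\right) - 144 = -144 + S + k$)
$O = \frac{3861}{640}$ ($O = \frac{38610}{\left(-80\right)^{2}} = \frac{38610}{6400} = 38610 \cdot \frac{1}{6400} = \frac{3861}{640} \approx 6.0328$)
$O - g{\left(Q,-139 \right)} = \frac{3861}{640} - \left(-144 - 139 - 98\right) = \frac{3861}{640} - -381 = \frac{3861}{640} + 381 = \frac{247701}{640}$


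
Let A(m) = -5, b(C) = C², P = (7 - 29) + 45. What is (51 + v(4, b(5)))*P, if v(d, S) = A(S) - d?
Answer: 966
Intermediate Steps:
P = 23 (P = -22 + 45 = 23)
v(d, S) = -5 - d
(51 + v(4, b(5)))*P = (51 + (-5 - 1*4))*23 = (51 + (-5 - 4))*23 = (51 - 9)*23 = 42*23 = 966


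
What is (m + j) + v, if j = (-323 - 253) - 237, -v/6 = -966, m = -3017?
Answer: 1966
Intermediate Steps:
v = 5796 (v = -6*(-966) = 5796)
j = -813 (j = -576 - 237 = -813)
(m + j) + v = (-3017 - 813) + 5796 = -3830 + 5796 = 1966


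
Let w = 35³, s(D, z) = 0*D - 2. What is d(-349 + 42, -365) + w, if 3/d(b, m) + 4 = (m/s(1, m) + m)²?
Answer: 1903778629/44403 ≈ 42875.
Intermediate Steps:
s(D, z) = -2 (s(D, z) = 0 - 2 = -2)
w = 42875
d(b, m) = 3/(-4 + m²/4) (d(b, m) = 3/(-4 + (m/(-2) + m)²) = 3/(-4 + (m*(-½) + m)²) = 3/(-4 + (-m/2 + m)²) = 3/(-4 + (m/2)²) = 3/(-4 + m²/4))
d(-349 + 42, -365) + w = 12/(-16 + (-365)²) + 42875 = 12/(-16 + 133225) + 42875 = 12/133209 + 42875 = 12*(1/133209) + 42875 = 4/44403 + 42875 = 1903778629/44403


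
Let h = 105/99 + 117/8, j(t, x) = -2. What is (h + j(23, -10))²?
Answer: 13053769/69696 ≈ 187.30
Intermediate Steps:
h = 4141/264 (h = 105*(1/99) + 117*(⅛) = 35/33 + 117/8 = 4141/264 ≈ 15.686)
(h + j(23, -10))² = (4141/264 - 2)² = (3613/264)² = 13053769/69696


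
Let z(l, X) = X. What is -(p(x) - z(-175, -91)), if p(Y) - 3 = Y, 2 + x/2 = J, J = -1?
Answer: -88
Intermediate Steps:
x = -6 (x = -4 + 2*(-1) = -4 - 2 = -6)
p(Y) = 3 + Y
-(p(x) - z(-175, -91)) = -((3 - 6) - 1*(-91)) = -(-3 + 91) = -1*88 = -88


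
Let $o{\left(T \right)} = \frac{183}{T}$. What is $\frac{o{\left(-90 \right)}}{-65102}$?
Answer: $\frac{61}{1953060} \approx 3.1233 \cdot 10^{-5}$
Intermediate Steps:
$\frac{o{\left(-90 \right)}}{-65102} = \frac{183 \frac{1}{-90}}{-65102} = 183 \left(- \frac{1}{90}\right) \left(- \frac{1}{65102}\right) = \left(- \frac{61}{30}\right) \left(- \frac{1}{65102}\right) = \frac{61}{1953060}$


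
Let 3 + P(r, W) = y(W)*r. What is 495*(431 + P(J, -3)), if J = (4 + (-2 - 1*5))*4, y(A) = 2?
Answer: 199980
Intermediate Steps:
J = -12 (J = (4 + (-2 - 5))*4 = (4 - 7)*4 = -3*4 = -12)
P(r, W) = -3 + 2*r
495*(431 + P(J, -3)) = 495*(431 + (-3 + 2*(-12))) = 495*(431 + (-3 - 24)) = 495*(431 - 27) = 495*404 = 199980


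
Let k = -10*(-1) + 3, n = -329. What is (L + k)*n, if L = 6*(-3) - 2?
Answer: 2303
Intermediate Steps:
L = -20 (L = -18 - 2 = -20)
k = 13 (k = 10 + 3 = 13)
(L + k)*n = (-20 + 13)*(-329) = -7*(-329) = 2303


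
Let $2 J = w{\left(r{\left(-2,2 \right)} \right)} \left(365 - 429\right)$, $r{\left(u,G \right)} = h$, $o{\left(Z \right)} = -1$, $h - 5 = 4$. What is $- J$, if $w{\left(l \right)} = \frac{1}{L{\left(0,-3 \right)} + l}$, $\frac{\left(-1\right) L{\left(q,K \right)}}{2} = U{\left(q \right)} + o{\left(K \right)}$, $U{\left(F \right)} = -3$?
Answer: $\frac{32}{17} \approx 1.8824$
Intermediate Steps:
$h = 9$ ($h = 5 + 4 = 9$)
$L{\left(q,K \right)} = 8$ ($L{\left(q,K \right)} = - 2 \left(-3 - 1\right) = \left(-2\right) \left(-4\right) = 8$)
$r{\left(u,G \right)} = 9$
$w{\left(l \right)} = \frac{1}{8 + l}$
$J = - \frac{32}{17}$ ($J = \frac{\frac{1}{8 + 9} \left(365 - 429\right)}{2} = \frac{\frac{1}{17} \left(-64\right)}{2} = \frac{1}{2} \left(- \frac{64}{17}\right) = - \frac{32}{17} \approx -1.8824$)
$- J = \left(-1\right) \left(- \frac{32}{17}\right) = \frac{32}{17}$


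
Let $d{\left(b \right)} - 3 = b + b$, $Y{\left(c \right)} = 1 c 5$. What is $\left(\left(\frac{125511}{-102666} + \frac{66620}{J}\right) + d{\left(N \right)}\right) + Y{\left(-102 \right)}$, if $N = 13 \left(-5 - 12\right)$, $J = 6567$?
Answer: $- \frac{211269218365}{224735874} \approx -940.08$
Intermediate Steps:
$Y{\left(c \right)} = 5 c$ ($Y{\left(c \right)} = c 5 = 5 c$)
$N = -221$ ($N = 13 \left(-17\right) = -221$)
$d{\left(b \right)} = 3 + 2 b$ ($d{\left(b \right)} = 3 + \left(b + b\right) = 3 + 2 b$)
$\left(\left(\frac{125511}{-102666} + \frac{66620}{J}\right) + d{\left(N \right)}\right) + Y{\left(-102 \right)} = \left(\left(\frac{125511}{-102666} + \frac{66620}{6567}\right) + \left(3 + 2 \left(-221\right)\right)\right) + 5 \left(-102\right) = \left(\left(125511 \left(- \frac{1}{102666}\right) + 66620 \cdot \frac{1}{6567}\right) + \left(3 - 442\right)\right) - 510 = \left(\left(- \frac{41837}{34222} + \frac{66620}{6567}\right) - 439\right) - 510 = \left(\frac{2005126061}{224735874} - 439\right) - 510 = - \frac{96653922625}{224735874} - 510 = - \frac{211269218365}{224735874}$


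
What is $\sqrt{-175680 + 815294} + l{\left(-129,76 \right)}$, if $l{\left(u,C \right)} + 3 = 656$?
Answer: $653 + \sqrt{639614} \approx 1452.8$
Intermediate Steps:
$l{\left(u,C \right)} = 653$ ($l{\left(u,C \right)} = -3 + 656 = 653$)
$\sqrt{-175680 + 815294} + l{\left(-129,76 \right)} = \sqrt{-175680 + 815294} + 653 = \sqrt{639614} + 653 = 653 + \sqrt{639614}$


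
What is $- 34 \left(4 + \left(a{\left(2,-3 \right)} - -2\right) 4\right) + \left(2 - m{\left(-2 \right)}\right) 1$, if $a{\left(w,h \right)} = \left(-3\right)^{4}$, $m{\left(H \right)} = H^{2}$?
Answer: $-11426$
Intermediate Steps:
$a{\left(w,h \right)} = 81$
$- 34 \left(4 + \left(a{\left(2,-3 \right)} - -2\right) 4\right) + \left(2 - m{\left(-2 \right)}\right) 1 = - 34 \left(4 + \left(81 - -2\right) 4\right) + \left(2 - \left(-2\right)^{2}\right) 1 = - 34 \left(4 + \left(81 + 2\right) 4\right) + \left(2 - 4\right) 1 = - 34 \left(4 + 83 \cdot 4\right) + \left(2 - 4\right) 1 = - 34 \left(4 + 332\right) - 2 = \left(-34\right) 336 - 2 = -11424 - 2 = -11426$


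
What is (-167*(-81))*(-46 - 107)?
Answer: -2069631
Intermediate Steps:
(-167*(-81))*(-46 - 107) = 13527*(-153) = -2069631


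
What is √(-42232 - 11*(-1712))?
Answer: 30*I*√26 ≈ 152.97*I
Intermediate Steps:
√(-42232 - 11*(-1712)) = √(-42232 + 18832) = √(-23400) = 30*I*√26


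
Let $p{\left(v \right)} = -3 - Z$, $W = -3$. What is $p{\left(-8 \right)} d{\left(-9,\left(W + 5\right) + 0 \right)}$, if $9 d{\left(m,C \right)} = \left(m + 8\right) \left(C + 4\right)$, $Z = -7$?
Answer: $- \frac{8}{3} \approx -2.6667$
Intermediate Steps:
$d{\left(m,C \right)} = \frac{\left(4 + C\right) \left(8 + m\right)}{9}$ ($d{\left(m,C \right)} = \frac{\left(m + 8\right) \left(C + 4\right)}{9} = \frac{\left(8 + m\right) \left(4 + C\right)}{9} = \frac{\left(4 + C\right) \left(8 + m\right)}{9}$)
$p{\left(v \right)} = 4$ ($p{\left(v \right)} = -3 - -7 = -3 + 7 = 4$)
$p{\left(-8 \right)} d{\left(-9,\left(W + 5\right) + 0 \right)} = 4 \left(\frac{32}{9} + \frac{4}{9} \left(-9\right) + \frac{8 \left(\left(-3 + 5\right) + 0\right)}{9} + \frac{1}{9} \left(\left(-3 + 5\right) + 0\right) \left(-9\right)\right) = 4 \left(\frac{32}{9} - 4 + \frac{8 \left(2 + 0\right)}{9} + \frac{1}{9} \left(2 + 0\right) \left(-9\right)\right) = 4 \left(\frac{32}{9} - 4 + \frac{8}{9} \cdot 2 + \frac{1}{9} \cdot 2 \left(-9\right)\right) = 4 \left(\frac{32}{9} - 4 + \frac{16}{9} - 2\right) = 4 \left(- \frac{2}{3}\right) = - \frac{8}{3}$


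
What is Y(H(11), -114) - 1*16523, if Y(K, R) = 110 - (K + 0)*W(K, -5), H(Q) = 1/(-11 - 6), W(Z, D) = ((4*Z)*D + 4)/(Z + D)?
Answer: -11997947/731 ≈ -16413.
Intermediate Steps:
W(Z, D) = (4 + 4*D*Z)/(D + Z) (W(Z, D) = (4*D*Z + 4)/(D + Z) = (4 + 4*D*Z)/(D + Z))
H(Q) = -1/17 (H(Q) = 1/(-17) = -1/17)
Y(K, R) = 110 - 4*K*(1 - 5*K)/(-5 + K) (Y(K, R) = 110 - (K + 0)*4*(1 - 5*K)/(-5 + K) = 110 - K*4*(1 - 5*K)/(-5 + K) = 110 - 4*K*(1 - 5*K)/(-5 + K))
Y(H(11), -114) - 1*16523 = 2*(-275 + 10*(-1/17)² + 53*(-1/17))/(-5 - 1/17) - 1*16523 = 2*(-275 + 10*(1/289) - 53/17)/(-86/17) - 16523 = 2*(-17/86)*(-275 + 10/289 - 53/17) - 16523 = 2*(-17/86)*(-80366/289) - 16523 = 80366/731 - 16523 = -11997947/731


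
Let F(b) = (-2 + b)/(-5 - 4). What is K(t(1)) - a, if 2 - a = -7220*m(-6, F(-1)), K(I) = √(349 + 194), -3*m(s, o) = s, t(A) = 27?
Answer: -14442 + √543 ≈ -14419.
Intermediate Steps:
F(b) = 2/9 - b/9 (F(b) = (-2 + b)/(-9) = (-2 + b)*(-⅑) = 2/9 - b/9)
m(s, o) = -s/3
K(I) = √543
a = 14442 (a = 2 - (-7220)*(-⅓*(-6)) = 2 - (-7220)*2 = 2 - 1*(-14440) = 2 + 14440 = 14442)
K(t(1)) - a = √543 - 1*14442 = √543 - 14442 = -14442 + √543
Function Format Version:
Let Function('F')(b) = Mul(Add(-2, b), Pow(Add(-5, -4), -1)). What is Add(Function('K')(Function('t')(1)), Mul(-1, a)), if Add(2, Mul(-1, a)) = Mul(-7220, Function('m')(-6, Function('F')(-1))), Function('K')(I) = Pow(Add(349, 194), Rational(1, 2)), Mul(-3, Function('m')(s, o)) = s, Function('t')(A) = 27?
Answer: Add(-14442, Pow(543, Rational(1, 2))) ≈ -14419.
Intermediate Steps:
Function('F')(b) = Add(Rational(2, 9), Mul(Rational(-1, 9), b)) (Function('F')(b) = Mul(Add(-2, b), Pow(-9, -1)) = Mul(Add(-2, b), Rational(-1, 9)) = Add(Rational(2, 9), Mul(Rational(-1, 9), b)))
Function('m')(s, o) = Mul(Rational(-1, 3), s)
Function('K')(I) = Pow(543, Rational(1, 2))
a = 14442 (a = Add(2, Mul(-1, Mul(-7220, Mul(Rational(-1, 3), -6)))) = Add(2, Mul(-1, Mul(-7220, 2))) = Add(2, Mul(-1, -14440)) = Add(2, 14440) = 14442)
Add(Function('K')(Function('t')(1)), Mul(-1, a)) = Add(Pow(543, Rational(1, 2)), Mul(-1, 14442)) = Add(Pow(543, Rational(1, 2)), -14442) = Add(-14442, Pow(543, Rational(1, 2)))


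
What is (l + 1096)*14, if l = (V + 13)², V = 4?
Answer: 19390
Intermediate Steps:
l = 289 (l = (4 + 13)² = 17² = 289)
(l + 1096)*14 = (289 + 1096)*14 = 1385*14 = 19390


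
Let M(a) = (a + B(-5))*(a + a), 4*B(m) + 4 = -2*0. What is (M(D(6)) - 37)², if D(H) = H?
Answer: 529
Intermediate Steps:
B(m) = -1 (B(m) = -1 + (-2*0)/4 = -1 + (¼)*0 = -1 + 0 = -1)
M(a) = 2*a*(-1 + a) (M(a) = (a - 1)*(a + a) = (-1 + a)*(2*a) = 2*a*(-1 + a))
(M(D(6)) - 37)² = (2*6*(-1 + 6) - 37)² = (2*6*5 - 37)² = (60 - 37)² = 23² = 529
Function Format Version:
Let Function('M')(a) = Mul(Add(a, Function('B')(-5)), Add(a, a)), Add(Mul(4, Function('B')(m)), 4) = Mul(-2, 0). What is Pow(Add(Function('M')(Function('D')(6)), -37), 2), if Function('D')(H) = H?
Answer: 529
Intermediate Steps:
Function('B')(m) = -1 (Function('B')(m) = Add(-1, Mul(Rational(1, 4), Mul(-2, 0))) = Add(-1, Mul(Rational(1, 4), 0)) = Add(-1, 0) = -1)
Function('M')(a) = Mul(2, a, Add(-1, a)) (Function('M')(a) = Mul(Add(a, -1), Add(a, a)) = Mul(Add(-1, a), Mul(2, a)) = Mul(2, a, Add(-1, a)))
Pow(Add(Function('M')(Function('D')(6)), -37), 2) = Pow(Add(Mul(2, 6, Add(-1, 6)), -37), 2) = Pow(Add(Mul(2, 6, 5), -37), 2) = Pow(Add(60, -37), 2) = Pow(23, 2) = 529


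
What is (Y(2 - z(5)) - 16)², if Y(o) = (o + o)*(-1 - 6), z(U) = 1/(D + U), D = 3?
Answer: 28561/16 ≈ 1785.1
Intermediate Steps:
z(U) = 1/(3 + U)
Y(o) = -14*o (Y(o) = (2*o)*(-7) = -14*o)
(Y(2 - z(5)) - 16)² = (-14*(2 - 1/(3 + 5)) - 16)² = (-14*(2 - 1/8) - 16)² = (-14*(2 - 1*⅛) - 16)² = (-14*(2 - ⅛) - 16)² = (-14*15/8 - 16)² = (-105/4 - 16)² = (-169/4)² = 28561/16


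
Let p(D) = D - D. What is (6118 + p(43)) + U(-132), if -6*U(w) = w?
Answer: 6140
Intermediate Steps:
U(w) = -w/6
p(D) = 0
(6118 + p(43)) + U(-132) = (6118 + 0) - ⅙*(-132) = 6118 + 22 = 6140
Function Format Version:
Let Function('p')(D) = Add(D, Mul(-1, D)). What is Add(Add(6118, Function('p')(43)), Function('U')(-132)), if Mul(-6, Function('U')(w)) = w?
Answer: 6140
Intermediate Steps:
Function('U')(w) = Mul(Rational(-1, 6), w)
Function('p')(D) = 0
Add(Add(6118, Function('p')(43)), Function('U')(-132)) = Add(Add(6118, 0), Mul(Rational(-1, 6), -132)) = Add(6118, 22) = 6140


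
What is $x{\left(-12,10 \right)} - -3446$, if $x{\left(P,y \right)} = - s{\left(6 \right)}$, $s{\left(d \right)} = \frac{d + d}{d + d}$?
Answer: $3445$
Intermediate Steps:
$s{\left(d \right)} = 1$ ($s{\left(d \right)} = \frac{2 d}{2 d} = 2 d \frac{1}{2 d} = 1$)
$x{\left(P,y \right)} = -1$ ($x{\left(P,y \right)} = \left(-1\right) 1 = -1$)
$x{\left(-12,10 \right)} - -3446 = -1 - -3446 = -1 + 3446 = 3445$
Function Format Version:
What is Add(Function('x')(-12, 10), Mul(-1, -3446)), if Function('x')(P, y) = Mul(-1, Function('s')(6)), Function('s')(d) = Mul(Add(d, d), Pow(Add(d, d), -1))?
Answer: 3445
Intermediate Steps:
Function('s')(d) = 1 (Function('s')(d) = Mul(Mul(2, d), Pow(Mul(2, d), -1)) = Mul(Mul(2, d), Mul(Rational(1, 2), Pow(d, -1))) = 1)
Function('x')(P, y) = -1 (Function('x')(P, y) = Mul(-1, 1) = -1)
Add(Function('x')(-12, 10), Mul(-1, -3446)) = Add(-1, Mul(-1, -3446)) = Add(-1, 3446) = 3445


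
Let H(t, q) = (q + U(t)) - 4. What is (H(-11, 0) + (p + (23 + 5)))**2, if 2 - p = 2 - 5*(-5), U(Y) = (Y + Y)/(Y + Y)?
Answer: 0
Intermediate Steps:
U(Y) = 1 (U(Y) = (2*Y)/((2*Y)) = (2*Y)*(1/(2*Y)) = 1)
p = -25 (p = 2 - (2 - 5*(-5)) = 2 - (2 + 25) = 2 - 1*27 = 2 - 27 = -25)
H(t, q) = -3 + q (H(t, q) = (q + 1) - 4 = (1 + q) - 4 = -3 + q)
(H(-11, 0) + (p + (23 + 5)))**2 = ((-3 + 0) + (-25 + (23 + 5)))**2 = (-3 + (-25 + 28))**2 = (-3 + 3)**2 = 0**2 = 0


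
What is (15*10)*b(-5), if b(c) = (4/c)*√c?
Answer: -120*I*√5 ≈ -268.33*I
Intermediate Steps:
b(c) = 4/√c
(15*10)*b(-5) = (15*10)*(4/√(-5)) = 150*(4*(-I*√5/5)) = 150*(-4*I*√5/5) = -120*I*√5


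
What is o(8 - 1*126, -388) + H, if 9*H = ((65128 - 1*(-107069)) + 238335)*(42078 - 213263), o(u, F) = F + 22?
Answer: -23425641238/3 ≈ -7.8085e+9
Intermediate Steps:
o(u, F) = 22 + F
H = -23425640140/3 (H = (((65128 - 1*(-107069)) + 238335)*(42078 - 213263))/9 = (((65128 + 107069) + 238335)*(-171185))/9 = ((172197 + 238335)*(-171185))/9 = (410532*(-171185))/9 = (⅑)*(-70276920420) = -23425640140/3 ≈ -7.8085e+9)
o(8 - 1*126, -388) + H = (22 - 388) - 23425640140/3 = -366 - 23425640140/3 = -23425641238/3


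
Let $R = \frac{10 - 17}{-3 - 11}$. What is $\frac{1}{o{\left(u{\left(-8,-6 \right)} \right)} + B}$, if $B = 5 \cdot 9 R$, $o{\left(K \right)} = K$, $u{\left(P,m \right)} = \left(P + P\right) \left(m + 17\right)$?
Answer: $- \frac{2}{307} \approx -0.0065147$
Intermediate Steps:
$R = \frac{1}{2}$ ($R = - \frac{7}{-14} = \left(-7\right) \left(- \frac{1}{14}\right) = \frac{1}{2} \approx 0.5$)
$u{\left(P,m \right)} = 2 P \left(17 + m\right)$
$B = \frac{45}{2}$ ($B = 5 \cdot 9 \cdot \frac{1}{2} = 45 \cdot \frac{1}{2} = \frac{45}{2} \approx 22.5$)
$\frac{1}{o{\left(u{\left(-8,-6 \right)} \right)} + B} = \frac{1}{2 \left(-8\right) \left(17 - 6\right) + \frac{45}{2}} = \frac{1}{2 \left(-8\right) 11 + \frac{45}{2}} = \frac{1}{-176 + \frac{45}{2}} = \frac{1}{- \frac{307}{2}} = - \frac{2}{307}$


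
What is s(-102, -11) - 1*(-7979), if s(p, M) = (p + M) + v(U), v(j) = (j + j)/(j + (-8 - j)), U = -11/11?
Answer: 31465/4 ≈ 7866.3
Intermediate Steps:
U = -1 (U = -11*1/11 = -1)
v(j) = -j/4 (v(j) = (2*j)/(-8) = (2*j)*(-⅛) = -j/4)
s(p, M) = ¼ + M + p (s(p, M) = (p + M) - ¼*(-1) = (M + p) + ¼ = ¼ + M + p)
s(-102, -11) - 1*(-7979) = (¼ - 11 - 102) - 1*(-7979) = -451/4 + 7979 = 31465/4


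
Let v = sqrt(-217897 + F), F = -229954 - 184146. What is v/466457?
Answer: I*sqrt(631997)/466457 ≈ 0.0017043*I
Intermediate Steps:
F = -414100
v = I*sqrt(631997) (v = sqrt(-217897 - 414100) = sqrt(-631997) = I*sqrt(631997) ≈ 794.98*I)
v/466457 = (I*sqrt(631997))/466457 = (I*sqrt(631997))*(1/466457) = I*sqrt(631997)/466457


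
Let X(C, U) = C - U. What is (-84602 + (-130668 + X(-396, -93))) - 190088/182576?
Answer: -4919830767/22822 ≈ -2.1557e+5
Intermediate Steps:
(-84602 + (-130668 + X(-396, -93))) - 190088/182576 = (-84602 + (-130668 + (-396 - 1*(-93)))) - 190088/182576 = (-84602 + (-130668 + (-396 + 93))) - 190088*1/182576 = (-84602 + (-130668 - 303)) - 23761/22822 = (-84602 - 130971) - 23761/22822 = -215573 - 23761/22822 = -4919830767/22822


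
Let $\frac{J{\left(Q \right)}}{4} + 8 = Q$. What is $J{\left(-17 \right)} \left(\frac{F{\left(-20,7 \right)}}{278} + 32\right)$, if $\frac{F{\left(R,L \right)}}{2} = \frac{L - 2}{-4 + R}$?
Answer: $- \frac{2668675}{834} \approx -3199.9$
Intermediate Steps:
$F{\left(R,L \right)} = \frac{2 \left(-2 + L\right)}{-4 + R}$ ($F{\left(R,L \right)} = 2 \frac{L - 2}{-4 + R} = 2 \frac{-2 + L}{-4 + R} = \frac{2 \left(-2 + L\right)}{-4 + R}$)
$J{\left(Q \right)} = -32 + 4 Q$
$J{\left(-17 \right)} \left(\frac{F{\left(-20,7 \right)}}{278} + 32\right) = \left(-32 + 4 \left(-17\right)\right) \left(\frac{2 \frac{1}{-4 - 20} \left(-2 + 7\right)}{278} + 32\right) = \left(-32 - 68\right) \left(2 \frac{1}{-24} \cdot 5 \cdot \frac{1}{278} + 32\right) = - 100 \left(2 \left(- \frac{1}{24}\right) 5 \cdot \frac{1}{278} + 32\right) = - 100 \left(\left(- \frac{5}{12}\right) \frac{1}{278} + 32\right) = - 100 \left(- \frac{5}{3336} + 32\right) = \left(-100\right) \frac{106747}{3336} = - \frac{2668675}{834}$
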